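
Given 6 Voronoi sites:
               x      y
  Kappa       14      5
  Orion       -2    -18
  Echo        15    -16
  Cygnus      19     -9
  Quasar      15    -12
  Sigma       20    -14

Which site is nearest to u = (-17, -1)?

Orion

Compare squared distances (the ordering matches that of the actual distances):
d²(u, Kappa) = (-17−14)² + (-1−5)² = 961 + 36 = 997
d²(u, Orion) = (-17−(-2))² + (-1−(-18))² = 225 + 289 = 514
d²(u, Echo) = (-17−15)² + (-1−(-16))² = 1024 + 225 = 1249
d²(u, Cygnus) = (-17−19)² + (-1−(-9))² = 1296 + 64 = 1360
d²(u, Quasar) = (-17−15)² + (-1−(-12))² = 1024 + 121 = 1145
d²(u, Sigma) = (-17−20)² + (-1−(-14))² = 1369 + 169 = 1538
Orion is nearest.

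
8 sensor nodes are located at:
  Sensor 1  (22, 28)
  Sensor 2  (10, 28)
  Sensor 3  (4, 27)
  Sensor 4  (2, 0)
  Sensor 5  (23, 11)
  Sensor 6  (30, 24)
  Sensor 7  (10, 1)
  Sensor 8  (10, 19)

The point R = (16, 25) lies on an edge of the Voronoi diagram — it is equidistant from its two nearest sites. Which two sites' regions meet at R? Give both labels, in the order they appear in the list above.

Squared distances from R to each site:
d²(R, Sensor 1) = (16−22)² + (25−28)² = 36 + 9 = 45
d²(R, Sensor 2) = (16−10)² + (25−28)² = 36 + 9 = 45
d²(R, Sensor 3) = (16−4)² + (25−27)² = 144 + 4 = 148
d²(R, Sensor 4) = (16−2)² + (25−0)² = 196 + 625 = 821
d²(R, Sensor 5) = (16−23)² + (25−11)² = 49 + 196 = 245
d²(R, Sensor 6) = (16−30)² + (25−24)² = 196 + 1 = 197
d²(R, Sensor 7) = (16−10)² + (25−1)² = 36 + 576 = 612
d²(R, Sensor 8) = (16−10)² + (25−19)² = 36 + 36 = 72
R is equidistant from Sensor 1 and Sensor 2 (both at squared distance 45), and every other site is strictly farther — so R lies on the Sensor 1–Sensor 2 Voronoi edge.

Sensor 1 and Sensor 2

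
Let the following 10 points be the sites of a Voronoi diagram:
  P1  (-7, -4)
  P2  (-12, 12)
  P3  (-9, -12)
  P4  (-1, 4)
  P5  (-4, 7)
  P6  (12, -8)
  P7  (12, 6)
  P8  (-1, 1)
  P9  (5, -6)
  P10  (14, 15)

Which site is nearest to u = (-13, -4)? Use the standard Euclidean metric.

Compare squared distances (the ordering matches that of the actual distances):
|uP1|² = (-13−(-7))² + (-4−(-4))² = 36 + 0 = 36
|uP2|² = (-13−(-12))² + (-4−12)² = 1 + 256 = 257
|uP3|² = (-13−(-9))² + (-4−(-12))² = 16 + 64 = 80
|uP4|² = (-13−(-1))² + (-4−4)² = 144 + 64 = 208
|uP5|² = (-13−(-4))² + (-4−7)² = 81 + 121 = 202
|uP6|² = (-13−12)² + (-4−(-8))² = 625 + 16 = 641
|uP7|² = (-13−12)² + (-4−6)² = 625 + 100 = 725
|uP8|² = (-13−(-1))² + (-4−1)² = 144 + 25 = 169
|uP9|² = (-13−5)² + (-4−(-6))² = 324 + 4 = 328
d²(u, P10) = (-13−14)² + (-4−15)² = 729 + 361 = 1090
Minimum is at P1.

P1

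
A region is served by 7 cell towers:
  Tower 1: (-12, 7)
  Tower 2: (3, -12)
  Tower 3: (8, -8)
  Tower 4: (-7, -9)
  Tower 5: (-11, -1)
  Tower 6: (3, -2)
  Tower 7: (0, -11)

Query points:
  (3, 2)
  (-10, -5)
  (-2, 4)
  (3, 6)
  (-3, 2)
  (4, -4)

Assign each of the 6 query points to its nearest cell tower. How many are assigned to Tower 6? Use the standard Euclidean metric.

5

(3, 2) — d² to each: Tower 1:250, Tower 2:196, Tower 3:125, Tower 4:221, Tower 5:205, Tower 6:16, Tower 7:178 → nearest is Tower 6
(-10, -5) — d² to each: Tower 1:148, Tower 2:218, Tower 3:333, Tower 4:25, Tower 5:17, Tower 6:178, Tower 7:136 → nearest is Tower 5
(-2, 4) — d² to each: Tower 1:109, Tower 2:281, Tower 3:244, Tower 4:194, Tower 5:106, Tower 6:61, Tower 7:229 → nearest is Tower 6
(3, 6) — d² to each: Tower 1:226, Tower 2:324, Tower 3:221, Tower 4:325, Tower 5:245, Tower 6:64, Tower 7:298 → nearest is Tower 6
(-3, 2) — d² to each: Tower 1:106, Tower 2:232, Tower 3:221, Tower 4:137, Tower 5:73, Tower 6:52, Tower 7:178 → nearest is Tower 6
(4, -4) — d² to each: Tower 1:377, Tower 2:65, Tower 3:32, Tower 4:146, Tower 5:234, Tower 6:5, Tower 7:65 → nearest is Tower 6
5 of the 6 points have Tower 6 as nearest.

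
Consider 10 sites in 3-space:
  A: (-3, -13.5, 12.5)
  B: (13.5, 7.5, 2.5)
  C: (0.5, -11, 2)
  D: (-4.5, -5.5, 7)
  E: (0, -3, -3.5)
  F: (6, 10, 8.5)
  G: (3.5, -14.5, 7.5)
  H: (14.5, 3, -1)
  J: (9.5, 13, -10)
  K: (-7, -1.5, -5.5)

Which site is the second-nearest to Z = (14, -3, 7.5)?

Compare squared distances (the ordering matches that of the actual distances):
|ZA|² = 289 + 110.25 + 25 = 424.25
|ZB|² = 0.25 + 110.25 + 25 = 135.5
|ZC|² = 182.25 + 64 + 30.25 = 276.5
|ZD|² = 342.25 + 6.25 + 0.25 = 348.75
|ZE|² = 196 + 0 + 121 = 317
|ZF|² = 64 + 169 + 1 = 234
|ZG|² = 110.25 + 132.25 + 0 = 242.5
|ZH|² = 0.25 + 36 + 72.25 = 108.5
|ZJ|² = 20.25 + 256 + 306.25 = 582.5
|ZK|² = 441 + 2.25 + 169 = 612.25
Sorted ascending: H, B, F, … — the second-nearest is B.

B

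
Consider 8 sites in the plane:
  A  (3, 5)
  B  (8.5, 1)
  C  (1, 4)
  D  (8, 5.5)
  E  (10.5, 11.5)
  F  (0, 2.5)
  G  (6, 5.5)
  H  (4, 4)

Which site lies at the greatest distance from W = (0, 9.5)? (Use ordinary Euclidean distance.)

Squared Euclidean distances:
|WA|² = 9 + 20.25 = 29.25
|WB|² = 72.25 + 72.25 = 144.5
|WC|² = 1 + 30.25 = 31.25
|WD|² = 64 + 16 = 80
|WE|² = 110.25 + 4 = 114.25
|WF|² = 0 + 49 = 49
|WG|² = 36 + 16 = 52
|WH|² = 16 + 30.25 = 46.25
The largest is to B.

B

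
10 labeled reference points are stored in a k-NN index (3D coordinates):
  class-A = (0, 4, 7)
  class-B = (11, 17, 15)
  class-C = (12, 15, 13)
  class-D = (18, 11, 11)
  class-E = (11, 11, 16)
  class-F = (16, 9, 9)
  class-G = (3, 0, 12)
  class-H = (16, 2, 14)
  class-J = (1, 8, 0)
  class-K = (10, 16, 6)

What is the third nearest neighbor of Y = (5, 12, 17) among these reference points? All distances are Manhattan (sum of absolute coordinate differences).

d(Y, class-A) = |5−0| + |12−4| + |17−7| = 5 + 8 + 10 = 23
d(Y, class-B) = |5−11| + |12−17| + |17−15| = 6 + 5 + 2 = 13
d(Y, class-C) = |5−12| + |12−15| + |17−13| = 7 + 3 + 4 = 14
d(Y, class-D) = |5−18| + |12−11| + |17−11| = 13 + 1 + 6 = 20
d(Y, class-E) = |5−11| + |12−11| + |17−16| = 6 + 1 + 1 = 8
d(Y, class-F) = |5−16| + |12−9| + |17−9| = 11 + 3 + 8 = 22
d(Y, class-G) = |5−3| + |12−0| + |17−12| = 2 + 12 + 5 = 19
d(Y, class-H) = |5−16| + |12−2| + |17−14| = 11 + 10 + 3 = 24
d(Y, class-J) = |5−1| + |12−8| + |17−0| = 4 + 4 + 17 = 25
d(Y, class-K) = |5−10| + |12−16| + |17−6| = 5 + 4 + 11 = 20
Sorted ascending: class-E, class-B, class-C, class-G, … — the third-nearest is class-C.

class-C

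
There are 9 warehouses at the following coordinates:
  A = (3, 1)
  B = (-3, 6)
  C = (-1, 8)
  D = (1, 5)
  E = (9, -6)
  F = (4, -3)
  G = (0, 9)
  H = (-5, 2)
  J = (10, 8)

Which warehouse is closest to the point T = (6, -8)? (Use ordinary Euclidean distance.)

E

Since √ is increasing, it suffices to compare squared distances:
|TA|² = 9 + 81 = 90
|TB|² = 81 + 196 = 277
|TC|² = 49 + 256 = 305
|TD|² = 25 + 169 = 194
|TE|² = 9 + 4 = 13
|TF|² = 4 + 25 = 29
|TG|² = 36 + 289 = 325
|TH|² = 121 + 100 = 221
|TJ|² = 16 + 256 = 272
E is nearest.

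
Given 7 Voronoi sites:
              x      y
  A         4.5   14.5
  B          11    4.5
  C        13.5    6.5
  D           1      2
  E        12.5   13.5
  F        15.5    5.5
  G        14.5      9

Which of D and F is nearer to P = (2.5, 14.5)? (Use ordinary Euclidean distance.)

Compare squared distances:
|PD|² = (2.5−1)² + (14.5−2)² = 2.25 + 156.25 = 158.5
|PF|² = (2.5−15.5)² + (14.5−5.5)² = 169 + 81 = 250
158.5 < 250, so D is closer.

D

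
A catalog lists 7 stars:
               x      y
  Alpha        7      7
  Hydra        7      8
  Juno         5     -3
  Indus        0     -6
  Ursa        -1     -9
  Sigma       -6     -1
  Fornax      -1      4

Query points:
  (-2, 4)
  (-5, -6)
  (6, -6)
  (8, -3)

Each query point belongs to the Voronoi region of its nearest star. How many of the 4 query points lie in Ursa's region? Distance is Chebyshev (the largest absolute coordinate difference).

1

(-2, 4) — d to each: Alpha:9, Hydra:9, Juno:7, Indus:10, Ursa:13, Sigma:5, Fornax:1 → nearest is Fornax
(-5, -6) — d to each: Alpha:13, Hydra:14, Juno:10, Indus:5, Ursa:4, Sigma:5, Fornax:10 → nearest is Ursa
(6, -6) — d to each: Alpha:13, Hydra:14, Juno:3, Indus:6, Ursa:7, Sigma:12, Fornax:10 → nearest is Juno
(8, -3) — d to each: Alpha:10, Hydra:11, Juno:3, Indus:8, Ursa:9, Sigma:14, Fornax:9 → nearest is Juno
1 of the 4 points has Ursa as nearest.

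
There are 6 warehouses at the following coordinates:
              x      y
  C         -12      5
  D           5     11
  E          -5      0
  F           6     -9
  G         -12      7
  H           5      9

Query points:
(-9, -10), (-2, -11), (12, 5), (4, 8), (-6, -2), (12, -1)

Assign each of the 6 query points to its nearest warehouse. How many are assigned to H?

(-9, -10) — d² to each: C:234, D:637, E:116, F:226, G:298, H:557 → nearest is E
(-2, -11) — d² to each: C:356, D:533, E:130, F:68, G:424, H:449 → nearest is F
(12, 5) — d² to each: C:576, D:85, E:314, F:232, G:580, H:65 → nearest is H
(4, 8) — d² to each: C:265, D:10, E:145, F:293, G:257, H:2 → nearest is H
(-6, -2) — d² to each: C:85, D:290, E:5, F:193, G:117, H:242 → nearest is E
(12, -1) — d² to each: C:612, D:193, E:290, F:100, G:640, H:149 → nearest is F
2 of the 6 points have H as nearest.

2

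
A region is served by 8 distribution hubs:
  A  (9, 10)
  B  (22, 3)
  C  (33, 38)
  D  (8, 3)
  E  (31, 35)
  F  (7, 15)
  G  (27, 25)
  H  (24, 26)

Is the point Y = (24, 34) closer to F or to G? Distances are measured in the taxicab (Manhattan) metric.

d(Y,F) = |24−7| + |34−15| = 17 + 19 = 36
d(Y,G) = |24−27| + |34−25| = 3 + 9 = 12
36 > 12, so G is closer.

G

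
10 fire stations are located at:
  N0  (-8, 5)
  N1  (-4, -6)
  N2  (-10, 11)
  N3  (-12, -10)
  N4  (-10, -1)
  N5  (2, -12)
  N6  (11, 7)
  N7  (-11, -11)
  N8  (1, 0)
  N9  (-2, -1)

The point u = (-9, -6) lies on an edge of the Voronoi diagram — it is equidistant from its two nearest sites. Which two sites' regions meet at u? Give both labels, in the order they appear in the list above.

N1 and N3

Squared distances from u to each site:
|uN0|² = 1 + 121 = 122
|uN1|² = 25 + 0 = 25
|uN2|² = 1 + 289 = 290
|uN3|² = 9 + 16 = 25
|uN4|² = 1 + 25 = 26
|uN5|² = 121 + 36 = 157
|uN6|² = 400 + 169 = 569
|uN7|² = 4 + 25 = 29
|uN8|² = 100 + 36 = 136
|uN9|² = 49 + 25 = 74
u is equidistant from N1 and N3 (both at squared distance 25), and every other site is strictly farther — so u lies on the N1–N3 Voronoi edge.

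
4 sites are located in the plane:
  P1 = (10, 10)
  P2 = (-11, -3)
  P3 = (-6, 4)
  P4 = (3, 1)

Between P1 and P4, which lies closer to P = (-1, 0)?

Compare squared distances:
|PP1|² = (-1−10)² + (0−10)² = 121 + 100 = 221
|PP4|² = (-1−3)² + (0−1)² = 16 + 1 = 17
221 > 17, so P4 is closer.

P4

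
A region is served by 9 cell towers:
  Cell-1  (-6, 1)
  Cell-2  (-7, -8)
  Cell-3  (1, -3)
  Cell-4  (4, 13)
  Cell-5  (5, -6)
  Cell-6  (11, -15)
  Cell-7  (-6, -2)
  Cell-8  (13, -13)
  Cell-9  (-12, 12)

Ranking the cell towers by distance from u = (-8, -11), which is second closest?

Since √ is increasing, it suffices to compare squared distances:
d²(u, Cell-1) = 4 + 144 = 148
d²(u, Cell-2) = 1 + 9 = 10
d²(u, Cell-3) = 81 + 64 = 145
d²(u, Cell-4) = 144 + 576 = 720
d²(u, Cell-5) = 169 + 25 = 194
d²(u, Cell-6) = 361 + 16 = 377
d²(u, Cell-7) = 4 + 81 = 85
d²(u, Cell-8) = 441 + 4 = 445
d²(u, Cell-9) = 16 + 529 = 545
Sorted ascending: Cell-2, Cell-7, Cell-3, … — the second-nearest is Cell-7.

Cell-7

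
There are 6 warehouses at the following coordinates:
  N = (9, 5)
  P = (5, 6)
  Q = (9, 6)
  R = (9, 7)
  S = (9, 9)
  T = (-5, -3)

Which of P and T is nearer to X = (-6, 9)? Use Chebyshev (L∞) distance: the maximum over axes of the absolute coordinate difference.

P

d(X,P) = max(11, 3) = 11
d(X,T) = max(1, 12) = 12
11 < 12, so P is closer.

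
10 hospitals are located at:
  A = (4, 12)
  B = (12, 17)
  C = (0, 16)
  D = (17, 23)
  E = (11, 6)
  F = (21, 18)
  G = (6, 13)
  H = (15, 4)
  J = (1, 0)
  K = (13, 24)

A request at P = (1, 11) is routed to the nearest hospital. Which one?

Compare squared distances (the ordering matches that of the actual distances):
|PA|² = 9 + 1 = 10
|PB|² = 121 + 36 = 157
|PC|² = 1 + 25 = 26
|PD|² = 256 + 144 = 400
|PE|² = 100 + 25 = 125
|PF|² = 400 + 49 = 449
|PG|² = 25 + 4 = 29
|PH|² = 196 + 49 = 245
|PJ|² = 0 + 121 = 121
|PK|² = 144 + 169 = 313
The smallest is to A, so P lies in the Voronoi region of A.

A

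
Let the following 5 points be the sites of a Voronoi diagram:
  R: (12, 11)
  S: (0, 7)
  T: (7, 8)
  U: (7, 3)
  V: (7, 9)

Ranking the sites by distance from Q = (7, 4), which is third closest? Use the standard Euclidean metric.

V

Squared Euclidean distances:
|QR|² = 25 + 49 = 74
|QS|² = 49 + 9 = 58
|QT|² = 0 + 16 = 16
|QU|² = 0 + 1 = 1
|QV|² = 0 + 25 = 25
Sorted ascending: U, T, V, S, … — the third-nearest is V.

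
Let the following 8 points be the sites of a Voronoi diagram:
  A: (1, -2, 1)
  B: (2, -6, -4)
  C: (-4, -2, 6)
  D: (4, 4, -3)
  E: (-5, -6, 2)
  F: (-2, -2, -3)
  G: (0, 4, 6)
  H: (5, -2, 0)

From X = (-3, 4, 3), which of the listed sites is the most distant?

B

Squared Euclidean distances:
|XA|² = (-3−1)² + (4−(-2))² + (3−1)² = 16 + 36 + 4 = 56
|XB|² = (-3−2)² + (4−(-6))² + (3−(-4))² = 25 + 100 + 49 = 174
|XC|² = (-3−(-4))² + (4−(-2))² + (3−6)² = 1 + 36 + 9 = 46
|XD|² = (-3−4)² + (4−4)² + (3−(-3))² = 49 + 0 + 36 = 85
|XE|² = (-3−(-5))² + (4−(-6))² + (3−2)² = 4 + 100 + 1 = 105
|XF|² = (-3−(-2))² + (4−(-2))² + (3−(-3))² = 1 + 36 + 36 = 73
|XG|² = (-3−0)² + (4−4)² + (3−6)² = 9 + 0 + 9 = 18
|XH|² = (-3−5)² + (4−(-2))² + (3−0)² = 64 + 36 + 9 = 109
The largest is to B.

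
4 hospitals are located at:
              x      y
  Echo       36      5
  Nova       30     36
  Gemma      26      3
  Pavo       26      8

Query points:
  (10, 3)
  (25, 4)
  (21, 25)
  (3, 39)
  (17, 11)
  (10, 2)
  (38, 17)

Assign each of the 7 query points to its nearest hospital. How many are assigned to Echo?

1

(10, 3) — d² to each: Echo:680, Nova:1489, Gemma:256, Pavo:281 → nearest is Gemma
(25, 4) — d² to each: Echo:122, Nova:1049, Gemma:2, Pavo:17 → nearest is Gemma
(21, 25) — d² to each: Echo:625, Nova:202, Gemma:509, Pavo:314 → nearest is Nova
(3, 39) — d² to each: Echo:2245, Nova:738, Gemma:1825, Pavo:1490 → nearest is Nova
(17, 11) — d² to each: Echo:397, Nova:794, Gemma:145, Pavo:90 → nearest is Pavo
(10, 2) — d² to each: Echo:685, Nova:1556, Gemma:257, Pavo:292 → nearest is Gemma
(38, 17) — d² to each: Echo:148, Nova:425, Gemma:340, Pavo:225 → nearest is Echo
1 of the 7 points has Echo as nearest.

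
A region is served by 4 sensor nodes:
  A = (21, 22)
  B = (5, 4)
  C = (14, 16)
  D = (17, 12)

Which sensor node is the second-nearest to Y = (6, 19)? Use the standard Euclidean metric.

Squared Euclidean distances:
|YA|² = (6−21)² + (19−22)² = 225 + 9 = 234
|YB|² = (6−5)² + (19−4)² = 1 + 225 = 226
|YC|² = (6−14)² + (19−16)² = 64 + 9 = 73
|YD|² = (6−17)² + (19−12)² = 121 + 49 = 170
Sorted ascending: C, D, B, … — the second-nearest is D.

D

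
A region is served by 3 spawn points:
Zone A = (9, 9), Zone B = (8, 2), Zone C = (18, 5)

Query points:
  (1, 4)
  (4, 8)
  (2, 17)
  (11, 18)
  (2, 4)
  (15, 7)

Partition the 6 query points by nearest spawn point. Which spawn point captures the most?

(1, 4) — d² to each: Zone A:89, Zone B:53, Zone C:290 → nearest is Zone B
(4, 8) — d² to each: Zone A:26, Zone B:52, Zone C:205 → nearest is Zone A
(2, 17) — d² to each: Zone A:113, Zone B:261, Zone C:400 → nearest is Zone A
(11, 18) — d² to each: Zone A:85, Zone B:265, Zone C:218 → nearest is Zone A
(2, 4) — d² to each: Zone A:74, Zone B:40, Zone C:257 → nearest is Zone B
(15, 7) — d² to each: Zone A:40, Zone B:74, Zone C:13 → nearest is Zone C
Tally — Zone A:3, Zone B:2, Zone C:1. Zone A captures the most (3).

Zone A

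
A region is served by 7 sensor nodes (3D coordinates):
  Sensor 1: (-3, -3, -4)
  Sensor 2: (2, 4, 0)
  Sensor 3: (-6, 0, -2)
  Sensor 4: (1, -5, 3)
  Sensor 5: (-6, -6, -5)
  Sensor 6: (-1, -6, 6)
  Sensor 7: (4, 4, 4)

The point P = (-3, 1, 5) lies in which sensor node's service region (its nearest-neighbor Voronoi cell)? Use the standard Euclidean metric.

Sensor 6

Since √ is increasing, it suffices to compare squared distances:
d²(P, Sensor 1) = (-3−(-3))² + (1−(-3))² + (5−(-4))² = 0 + 16 + 81 = 97
d²(P, Sensor 2) = (-3−2)² + (1−4)² + (5−0)² = 25 + 9 + 25 = 59
d²(P, Sensor 3) = (-3−(-6))² + (1−0)² + (5−(-2))² = 9 + 1 + 49 = 59
d²(P, Sensor 4) = (-3−1)² + (1−(-5))² + (5−3)² = 16 + 36 + 4 = 56
d²(P, Sensor 5) = (-3−(-6))² + (1−(-6))² + (5−(-5))² = 9 + 49 + 100 = 158
d²(P, Sensor 6) = (-3−(-1))² + (1−(-6))² + (5−6)² = 4 + 49 + 1 = 54
d²(P, Sensor 7) = (-3−4)² + (1−4)² + (5−4)² = 49 + 9 + 1 = 59
The smallest is to Sensor 6, so P lies in the Voronoi region of Sensor 6.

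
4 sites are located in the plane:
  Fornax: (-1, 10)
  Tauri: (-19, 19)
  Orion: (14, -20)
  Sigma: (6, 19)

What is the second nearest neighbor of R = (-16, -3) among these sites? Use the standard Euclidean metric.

Squared Euclidean distances:
d²(R, Fornax) = (-16−(-1))² + (-3−10)² = 225 + 169 = 394
d²(R, Tauri) = (-16−(-19))² + (-3−19)² = 9 + 484 = 493
d²(R, Orion) = (-16−14)² + (-3−(-20))² = 900 + 289 = 1189
d²(R, Sigma) = (-16−6)² + (-3−19)² = 484 + 484 = 968
Sorted ascending: Fornax, Tauri, Sigma, … — the second-nearest is Tauri.

Tauri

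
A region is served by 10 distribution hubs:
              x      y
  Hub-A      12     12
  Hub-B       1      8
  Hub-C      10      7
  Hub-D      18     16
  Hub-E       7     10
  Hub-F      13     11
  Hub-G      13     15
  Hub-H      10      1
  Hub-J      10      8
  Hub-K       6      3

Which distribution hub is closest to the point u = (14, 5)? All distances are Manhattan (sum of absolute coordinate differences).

d(u, Hub-A) = |14−12| + |5−12| = 2 + 7 = 9
d(u, Hub-B) = |14−1| + |5−8| = 13 + 3 = 16
d(u, Hub-C) = |14−10| + |5−7| = 4 + 2 = 6
d(u, Hub-D) = |14−18| + |5−16| = 4 + 11 = 15
d(u, Hub-E) = |14−7| + |5−10| = 7 + 5 = 12
d(u, Hub-F) = |14−13| + |5−11| = 1 + 6 = 7
d(u, Hub-G) = |14−13| + |5−15| = 1 + 10 = 11
d(u, Hub-H) = |14−10| + |5−1| = 4 + 4 = 8
d(u, Hub-J) = |14−10| + |5−8| = 4 + 3 = 7
d(u, Hub-K) = |14−6| + |5−3| = 8 + 2 = 10
Minimum is at Hub-C.

Hub-C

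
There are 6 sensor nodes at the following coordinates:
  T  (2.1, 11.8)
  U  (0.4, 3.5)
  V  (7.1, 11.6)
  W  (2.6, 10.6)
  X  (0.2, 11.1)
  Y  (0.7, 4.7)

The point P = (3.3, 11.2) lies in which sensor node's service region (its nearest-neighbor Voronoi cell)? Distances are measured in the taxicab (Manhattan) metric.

W

d(P,T) = |3.3−2.1| + |11.2−11.8| = 1.2 + 0.6 = 1.8
d(P,U) = |3.3−0.4| + |11.2−3.5| = 2.9 + 7.7 = 10.6
d(P,V) = |3.3−7.1| + |11.2−11.6| = 3.8 + 0.4 = 4.2
d(P,W) = |3.3−2.6| + |11.2−10.6| = 0.7 + 0.6 = 1.3
d(P,X) = |3.3−0.2| + |11.2−11.1| = 3.1 + 0.1 = 3.2
d(P,Y) = |3.3−0.7| + |11.2−4.7| = 2.6 + 6.5 = 9.1
W is nearest.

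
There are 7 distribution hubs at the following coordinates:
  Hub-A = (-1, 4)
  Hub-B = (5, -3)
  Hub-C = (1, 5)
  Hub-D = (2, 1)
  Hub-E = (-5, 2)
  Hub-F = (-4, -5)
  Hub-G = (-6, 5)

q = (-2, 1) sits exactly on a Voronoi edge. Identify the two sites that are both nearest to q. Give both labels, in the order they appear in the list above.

Hub-A and Hub-E

Squared distances from q to each site:
d²(q, Hub-A) = (-2−(-1))² + (1−4)² = 1 + 9 = 10
d²(q, Hub-B) = (-2−5)² + (1−(-3))² = 49 + 16 = 65
d²(q, Hub-C) = (-2−1)² + (1−5)² = 9 + 16 = 25
d²(q, Hub-D) = (-2−2)² + (1−1)² = 16 + 0 = 16
d²(q, Hub-E) = (-2−(-5))² + (1−2)² = 9 + 1 = 10
d²(q, Hub-F) = (-2−(-4))² + (1−(-5))² = 4 + 36 = 40
d²(q, Hub-G) = (-2−(-6))² + (1−5)² = 16 + 16 = 32
q is equidistant from Hub-A and Hub-E (both at squared distance 10), and every other site is strictly farther — so q lies on the Hub-A–Hub-E Voronoi edge.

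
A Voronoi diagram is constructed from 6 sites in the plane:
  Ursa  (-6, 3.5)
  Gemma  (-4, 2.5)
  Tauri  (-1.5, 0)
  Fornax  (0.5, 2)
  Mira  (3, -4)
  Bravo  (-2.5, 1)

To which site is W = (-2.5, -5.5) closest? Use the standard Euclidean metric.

Squared Euclidean distances:
d²(W, Ursa) = (-2.5−(-6))² + (-5.5−3.5)² = 12.25 + 81 = 93.25
d²(W, Gemma) = (-2.5−(-4))² + (-5.5−2.5)² = 2.25 + 64 = 66.25
d²(W, Tauri) = (-2.5−(-1.5))² + (-5.5−0)² = 1 + 30.25 = 31.25
d²(W, Fornax) = (-2.5−0.5)² + (-5.5−2)² = 9 + 56.25 = 65.25
d²(W, Mira) = (-2.5−3)² + (-5.5−(-4))² = 30.25 + 2.25 = 32.5
d²(W, Bravo) = (-2.5−(-2.5))² + (-5.5−1)² = 0 + 42.25 = 42.25
Tauri is nearest.

Tauri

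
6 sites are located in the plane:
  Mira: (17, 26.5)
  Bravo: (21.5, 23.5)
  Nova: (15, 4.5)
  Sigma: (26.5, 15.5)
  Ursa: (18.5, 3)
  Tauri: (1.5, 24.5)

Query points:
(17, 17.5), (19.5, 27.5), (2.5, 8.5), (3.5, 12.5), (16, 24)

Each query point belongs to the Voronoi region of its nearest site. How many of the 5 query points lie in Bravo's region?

1

(17, 17.5) — d² to each: Mira:81, Bravo:56.25, Nova:173, Sigma:94.25, Ursa:212.5, Tauri:289.25 → nearest is Bravo
(19.5, 27.5) — d² to each: Mira:7.25, Bravo:20, Nova:549.25, Sigma:193, Ursa:601.25, Tauri:333 → nearest is Mira
(2.5, 8.5) — d² to each: Mira:534.25, Bravo:586, Nova:172.25, Sigma:625, Ursa:286.25, Tauri:257 → nearest is Nova
(3.5, 12.5) — d² to each: Mira:378.25, Bravo:445, Nova:196.25, Sigma:538, Ursa:315.25, Tauri:148 → nearest is Tauri
(16, 24) — d² to each: Mira:7.25, Bravo:30.5, Nova:381.25, Sigma:182.5, Ursa:447.25, Tauri:210.5 → nearest is Mira
1 of the 5 points has Bravo as nearest.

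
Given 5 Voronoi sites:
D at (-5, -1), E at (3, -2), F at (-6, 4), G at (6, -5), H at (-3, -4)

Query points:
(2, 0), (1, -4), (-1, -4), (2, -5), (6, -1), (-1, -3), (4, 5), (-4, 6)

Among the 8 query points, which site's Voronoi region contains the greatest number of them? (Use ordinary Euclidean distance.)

(2, 0) — d² to each: D:50, E:5, F:80, G:41, H:41 → nearest is E
(1, -4) — d² to each: D:45, E:8, F:113, G:26, H:16 → nearest is E
(-1, -4) — d² to each: D:25, E:20, F:89, G:50, H:4 → nearest is H
(2, -5) — d² to each: D:65, E:10, F:145, G:16, H:26 → nearest is E
(6, -1) — d² to each: D:121, E:10, F:169, G:16, H:90 → nearest is E
(-1, -3) — d² to each: D:20, E:17, F:74, G:53, H:5 → nearest is H
(4, 5) — d² to each: D:117, E:50, F:101, G:104, H:130 → nearest is E
(-4, 6) — d² to each: D:50, E:113, F:8, G:221, H:101 → nearest is F
Tally — E:5, F:1, H:2. E captures the most (5).

E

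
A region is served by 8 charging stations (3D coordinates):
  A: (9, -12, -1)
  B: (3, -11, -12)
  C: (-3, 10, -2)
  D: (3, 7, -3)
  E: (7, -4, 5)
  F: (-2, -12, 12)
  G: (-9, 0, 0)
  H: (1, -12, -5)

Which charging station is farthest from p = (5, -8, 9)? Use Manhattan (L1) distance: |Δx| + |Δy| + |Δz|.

C

d(p,A) = |5−9| + |-8−(-12)| + |9−(-1)| = 4 + 4 + 10 = 18
d(p,B) = |5−3| + |-8−(-11)| + |9−(-12)| = 2 + 3 + 21 = 26
d(p,C) = |5−(-3)| + |-8−10| + |9−(-2)| = 8 + 18 + 11 = 37
d(p,D) = |5−3| + |-8−7| + |9−(-3)| = 2 + 15 + 12 = 29
d(p,E) = |5−7| + |-8−(-4)| + |9−5| = 2 + 4 + 4 = 10
d(p,F) = |5−(-2)| + |-8−(-12)| + |9−12| = 7 + 4 + 3 = 14
d(p,G) = |5−(-9)| + |-8−0| + |9−0| = 14 + 8 + 9 = 31
d(p,H) = |5−1| + |-8−(-12)| + |9−(-5)| = 4 + 4 + 14 = 22
The largest is to C.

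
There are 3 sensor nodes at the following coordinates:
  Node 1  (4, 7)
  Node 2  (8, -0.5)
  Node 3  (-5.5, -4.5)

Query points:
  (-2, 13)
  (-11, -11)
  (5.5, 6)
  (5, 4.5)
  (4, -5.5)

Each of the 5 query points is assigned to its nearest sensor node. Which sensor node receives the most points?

(-2, 13) — d² to each: Node 1:72, Node 2:282.25, Node 3:318.5 → nearest is Node 1
(-11, -11) — d² to each: Node 1:549, Node 2:471.25, Node 3:72.5 → nearest is Node 3
(5.5, 6) — d² to each: Node 1:3.25, Node 2:48.5, Node 3:231.25 → nearest is Node 1
(5, 4.5) — d² to each: Node 1:7.25, Node 2:34, Node 3:191.25 → nearest is Node 1
(4, -5.5) — d² to each: Node 1:156.25, Node 2:41, Node 3:91.25 → nearest is Node 2
Tally — Node 1:3, Node 2:1, Node 3:1. Node 1 captures the most (3).

Node 1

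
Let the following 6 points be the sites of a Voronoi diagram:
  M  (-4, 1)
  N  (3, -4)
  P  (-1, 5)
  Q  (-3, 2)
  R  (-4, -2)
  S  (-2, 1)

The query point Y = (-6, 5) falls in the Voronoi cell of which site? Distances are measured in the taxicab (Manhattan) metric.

d(Y,M) = |-6−(-4)| + |5−1| = 2 + 4 = 6
d(Y,N) = |-6−3| + |5−(-4)| = 9 + 9 = 18
d(Y,P) = |-6−(-1)| + |5−5| = 5 + 0 = 5
d(Y,Q) = |-6−(-3)| + |5−2| = 3 + 3 = 6
d(Y,R) = |-6−(-4)| + |5−(-2)| = 2 + 7 = 9
d(Y,S) = |-6−(-2)| + |5−1| = 4 + 4 = 8
Minimum is at P.

P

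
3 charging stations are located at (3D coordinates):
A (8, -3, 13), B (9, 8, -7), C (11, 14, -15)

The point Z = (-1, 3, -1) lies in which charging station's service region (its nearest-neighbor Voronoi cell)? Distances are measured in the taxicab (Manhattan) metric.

d(Z,A) = |-1−8| + |3−(-3)| + |-1−13| = 9 + 6 + 14 = 29
d(Z,B) = |-1−9| + |3−8| + |-1−(-7)| = 10 + 5 + 6 = 21
d(Z,C) = |-1−11| + |3−14| + |-1−(-15)| = 12 + 11 + 14 = 37
The smallest is to B, so Z lies in the Voronoi region of B.

B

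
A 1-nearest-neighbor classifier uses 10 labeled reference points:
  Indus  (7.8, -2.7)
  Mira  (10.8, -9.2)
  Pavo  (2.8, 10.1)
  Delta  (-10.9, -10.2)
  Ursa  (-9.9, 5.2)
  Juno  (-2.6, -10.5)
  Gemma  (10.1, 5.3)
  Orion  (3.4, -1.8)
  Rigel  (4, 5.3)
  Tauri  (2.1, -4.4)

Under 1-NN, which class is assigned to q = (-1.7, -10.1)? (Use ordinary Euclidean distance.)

Since √ is increasing, it suffices to compare squared distances:
d²(q, Indus) = (-1.7−7.8)² + (-10.1−(-2.7))² = 90.25 + 54.76 = 145.01
d²(q, Mira) = (-1.7−10.8)² + (-10.1−(-9.2))² = 156.25 + 0.81 = 157.06
d²(q, Pavo) = (-1.7−2.8)² + (-10.1−10.1)² = 20.25 + 408.04 = 428.29
d²(q, Delta) = (-1.7−(-10.9))² + (-10.1−(-10.2))² = 84.64 + 0.01 = 84.65
d²(q, Ursa) = (-1.7−(-9.9))² + (-10.1−5.2)² = 67.24 + 234.09 = 301.33
d²(q, Juno) = (-1.7−(-2.6))² + (-10.1−(-10.5))² = 0.81 + 0.16 = 0.97
d²(q, Gemma) = (-1.7−10.1)² + (-10.1−5.3)² = 139.24 + 237.16 = 376.4
d²(q, Orion) = (-1.7−3.4)² + (-10.1−(-1.8))² = 26.01 + 68.89 = 94.9
d²(q, Rigel) = (-1.7−4)² + (-10.1−5.3)² = 32.49 + 237.16 = 269.65
d²(q, Tauri) = (-1.7−2.1)² + (-10.1−(-4.4))² = 14.44 + 32.49 = 46.93
The smallest is to Juno, so q lies in the Voronoi region of Juno.

Juno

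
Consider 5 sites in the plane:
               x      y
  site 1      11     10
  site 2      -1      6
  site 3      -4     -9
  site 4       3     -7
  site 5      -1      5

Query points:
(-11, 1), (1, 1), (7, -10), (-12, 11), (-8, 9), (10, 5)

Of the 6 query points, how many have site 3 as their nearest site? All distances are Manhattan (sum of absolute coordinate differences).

0

(-11, 1) — d to each: site 1:31, site 2:15, site 3:17, site 4:22, site 5:14 → nearest is site 5
(1, 1) — d to each: site 1:19, site 2:7, site 3:15, site 4:10, site 5:6 → nearest is site 5
(7, -10) — d to each: site 1:24, site 2:24, site 3:12, site 4:7, site 5:23 → nearest is site 4
(-12, 11) — d to each: site 1:24, site 2:16, site 3:28, site 4:33, site 5:17 → nearest is site 2
(-8, 9) — d to each: site 1:20, site 2:10, site 3:22, site 4:27, site 5:11 → nearest is site 2
(10, 5) — d to each: site 1:6, site 2:12, site 3:28, site 4:19, site 5:11 → nearest is site 1
0 of the 6 points have site 3 as nearest.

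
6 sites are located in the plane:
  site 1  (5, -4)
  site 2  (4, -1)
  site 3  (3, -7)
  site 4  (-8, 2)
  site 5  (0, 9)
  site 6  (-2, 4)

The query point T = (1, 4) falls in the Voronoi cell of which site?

Squared Euclidean distances:
d²(T, site 1) = (1−5)² + (4−(-4))² = 16 + 64 = 80
d²(T, site 2) = (1−4)² + (4−(-1))² = 9 + 25 = 34
d²(T, site 3) = (1−3)² + (4−(-7))² = 4 + 121 = 125
d²(T, site 4) = (1−(-8))² + (4−2)² = 81 + 4 = 85
d²(T, site 5) = (1−0)² + (4−9)² = 1 + 25 = 26
d²(T, site 6) = (1−(-2))² + (4−4)² = 9 + 0 = 9
site 6 is nearest.

site 6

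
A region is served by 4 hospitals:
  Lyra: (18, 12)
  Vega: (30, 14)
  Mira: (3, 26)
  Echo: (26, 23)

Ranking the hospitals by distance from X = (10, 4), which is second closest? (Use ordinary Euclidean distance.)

Compare squared distances (the ordering matches that of the actual distances):
d²(X, Lyra) = (10−18)² + (4−12)² = 64 + 64 = 128
d²(X, Vega) = (10−30)² + (4−14)² = 400 + 100 = 500
d²(X, Mira) = (10−3)² + (4−26)² = 49 + 484 = 533
d²(X, Echo) = (10−26)² + (4−23)² = 256 + 361 = 617
Sorted ascending: Lyra, Vega, Mira, … — the second-nearest is Vega.

Vega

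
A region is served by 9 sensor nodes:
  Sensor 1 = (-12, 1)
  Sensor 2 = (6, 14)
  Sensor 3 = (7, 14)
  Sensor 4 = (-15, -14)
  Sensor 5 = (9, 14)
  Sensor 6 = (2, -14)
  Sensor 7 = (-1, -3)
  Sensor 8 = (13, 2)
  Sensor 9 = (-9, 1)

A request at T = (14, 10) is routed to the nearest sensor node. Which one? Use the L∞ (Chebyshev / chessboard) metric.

d(T, Sensor 1) = max(26, 9) = 26
d(T, Sensor 2) = max(8, 4) = 8
d(T, Sensor 3) = max(7, 4) = 7
d(T, Sensor 4) = max(29, 24) = 29
d(T, Sensor 5) = max(5, 4) = 5
d(T, Sensor 6) = max(12, 24) = 24
d(T, Sensor 7) = max(15, 13) = 15
d(T, Sensor 8) = max(1, 8) = 8
d(T, Sensor 9) = max(23, 9) = 23
Minimum is at Sensor 5.

Sensor 5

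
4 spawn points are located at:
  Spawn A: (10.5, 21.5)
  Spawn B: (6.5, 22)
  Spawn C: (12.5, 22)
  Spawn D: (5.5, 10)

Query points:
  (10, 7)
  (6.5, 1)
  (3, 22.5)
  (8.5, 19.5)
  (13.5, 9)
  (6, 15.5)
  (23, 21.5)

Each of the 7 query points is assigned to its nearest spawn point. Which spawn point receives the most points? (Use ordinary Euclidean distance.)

(10, 7) — d² to each: Spawn A:210.5, Spawn B:237.25, Spawn C:231.25, Spawn D:29.25 → nearest is Spawn D
(6.5, 1) — d² to each: Spawn A:436.25, Spawn B:441, Spawn C:477, Spawn D:82 → nearest is Spawn D
(3, 22.5) — d² to each: Spawn A:57.25, Spawn B:12.5, Spawn C:90.5, Spawn D:162.5 → nearest is Spawn B
(8.5, 19.5) — d² to each: Spawn A:8, Spawn B:10.25, Spawn C:22.25, Spawn D:99.25 → nearest is Spawn A
(13.5, 9) — d² to each: Spawn A:165.25, Spawn B:218, Spawn C:170, Spawn D:65 → nearest is Spawn D
(6, 15.5) — d² to each: Spawn A:56.25, Spawn B:42.5, Spawn C:84.5, Spawn D:30.5 → nearest is Spawn D
(23, 21.5) — d² to each: Spawn A:156.25, Spawn B:272.5, Spawn C:110.5, Spawn D:438.5 → nearest is Spawn C
Tally — Spawn A:1, Spawn B:1, Spawn C:1, Spawn D:4. Spawn D captures the most (4).

Spawn D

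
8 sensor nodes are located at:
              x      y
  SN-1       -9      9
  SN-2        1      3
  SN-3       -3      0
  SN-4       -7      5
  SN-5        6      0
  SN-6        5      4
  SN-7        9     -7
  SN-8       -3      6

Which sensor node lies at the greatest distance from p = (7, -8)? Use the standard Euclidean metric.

Squared Euclidean distances:
d²(p, SN-1) = 256 + 289 = 545
d²(p, SN-2) = 36 + 121 = 157
d²(p, SN-3) = 100 + 64 = 164
d²(p, SN-4) = 196 + 169 = 365
d²(p, SN-5) = 1 + 64 = 65
d²(p, SN-6) = 4 + 144 = 148
d²(p, SN-7) = 4 + 1 = 5
d²(p, SN-8) = 100 + 196 = 296
The largest is to SN-1.

SN-1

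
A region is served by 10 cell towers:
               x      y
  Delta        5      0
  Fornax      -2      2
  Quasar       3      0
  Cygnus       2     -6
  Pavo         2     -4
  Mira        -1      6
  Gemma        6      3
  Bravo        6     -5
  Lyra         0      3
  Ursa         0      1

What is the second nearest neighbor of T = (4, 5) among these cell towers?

Lyra

Since √ is increasing, it suffices to compare squared distances:
d²(T, Delta) = (4−5)² + (5−0)² = 1 + 25 = 26
d²(T, Fornax) = (4−(-2))² + (5−2)² = 36 + 9 = 45
d²(T, Quasar) = (4−3)² + (5−0)² = 1 + 25 = 26
d²(T, Cygnus) = (4−2)² + (5−(-6))² = 4 + 121 = 125
d²(T, Pavo) = (4−2)² + (5−(-4))² = 4 + 81 = 85
d²(T, Mira) = (4−(-1))² + (5−6)² = 25 + 1 = 26
d²(T, Gemma) = (4−6)² + (5−3)² = 4 + 4 = 8
d²(T, Bravo) = (4−6)² + (5−(-5))² = 4 + 100 = 104
d²(T, Lyra) = (4−0)² + (5−3)² = 16 + 4 = 20
d²(T, Ursa) = (4−0)² + (5−1)² = 16 + 16 = 32
Sorted ascending: Gemma, Lyra, Delta, … — the second-nearest is Lyra.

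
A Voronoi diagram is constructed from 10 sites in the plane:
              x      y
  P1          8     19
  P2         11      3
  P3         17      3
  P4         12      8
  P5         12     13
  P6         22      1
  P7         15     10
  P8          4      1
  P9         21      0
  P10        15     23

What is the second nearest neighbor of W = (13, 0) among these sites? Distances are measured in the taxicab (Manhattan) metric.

P3

d(W,P1) = 5 + 19 = 24
d(W,P2) = 2 + 3 = 5
d(W,P3) = 4 + 3 = 7
d(W,P4) = 1 + 8 = 9
d(W,P5) = 1 + 13 = 14
d(W,P6) = 9 + 1 = 10
d(W,P7) = 2 + 10 = 12
d(W,P8) = 9 + 1 = 10
d(W,P9) = 8 + 0 = 8
d(W, P10) = 2 + 23 = 25
Sorted ascending: P2, P3, P9, … — the second-nearest is P3.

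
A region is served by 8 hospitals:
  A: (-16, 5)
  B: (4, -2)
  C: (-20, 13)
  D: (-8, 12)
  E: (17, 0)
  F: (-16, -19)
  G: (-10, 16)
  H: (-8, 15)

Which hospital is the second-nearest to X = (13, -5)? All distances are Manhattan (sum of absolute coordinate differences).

d(X,A) = 29 + 10 = 39
d(X,B) = 9 + 3 = 12
d(X,C) = 33 + 18 = 51
d(X,D) = 21 + 17 = 38
d(X,E) = 4 + 5 = 9
d(X,F) = 29 + 14 = 43
d(X,G) = 23 + 21 = 44
d(X,H) = 21 + 20 = 41
Sorted ascending: E, B, D, … — the second-nearest is B.

B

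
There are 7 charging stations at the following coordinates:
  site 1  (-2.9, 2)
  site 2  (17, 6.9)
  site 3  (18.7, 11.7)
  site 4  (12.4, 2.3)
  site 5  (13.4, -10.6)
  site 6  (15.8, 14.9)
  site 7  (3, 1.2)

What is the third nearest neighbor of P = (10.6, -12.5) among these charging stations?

site 7

Compare squared distances (the ordering matches that of the actual distances):
d²(P, site 1) = (10.6−(-2.9))² + (-12.5−2)² = 182.25 + 210.25 = 392.5
d²(P, site 2) = (10.6−17)² + (-12.5−6.9)² = 40.96 + 376.36 = 417.32
d²(P, site 3) = (10.6−18.7)² + (-12.5−11.7)² = 65.61 + 585.64 = 651.25
d²(P, site 4) = (10.6−12.4)² + (-12.5−2.3)² = 3.24 + 219.04 = 222.28
d²(P, site 5) = (10.6−13.4)² + (-12.5−(-10.6))² = 7.84 + 3.61 = 11.45
d²(P, site 6) = (10.6−15.8)² + (-12.5−14.9)² = 27.04 + 750.76 = 777.8
d²(P, site 7) = (10.6−3)² + (-12.5−1.2)² = 57.76 + 187.69 = 245.45
Sorted ascending: site 5, site 4, site 7, site 1, … — the third-nearest is site 7.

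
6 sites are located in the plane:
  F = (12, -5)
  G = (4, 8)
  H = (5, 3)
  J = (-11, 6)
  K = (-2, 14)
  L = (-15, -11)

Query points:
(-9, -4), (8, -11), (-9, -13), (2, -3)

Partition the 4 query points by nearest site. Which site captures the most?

(-9, -4) — d² to each: F:442, G:313, H:245, J:104, K:373, L:85 → nearest is L
(8, -11) — d² to each: F:52, G:377, H:205, J:650, K:725, L:529 → nearest is F
(-9, -13) — d² to each: F:505, G:610, H:452, J:365, K:778, L:40 → nearest is L
(2, -3) — d² to each: F:104, G:125, H:45, J:250, K:305, L:353 → nearest is H
Tally — F:1, H:1, L:2. L captures the most (2).

L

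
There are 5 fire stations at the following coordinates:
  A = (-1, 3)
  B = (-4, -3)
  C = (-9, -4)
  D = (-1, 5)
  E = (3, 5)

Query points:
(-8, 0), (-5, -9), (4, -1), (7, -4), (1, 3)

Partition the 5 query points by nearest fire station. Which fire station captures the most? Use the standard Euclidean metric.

(-8, 0) — d² to each: A:58, B:25, C:17, D:74, E:146 → nearest is C
(-5, -9) — d² to each: A:160, B:37, C:41, D:212, E:260 → nearest is B
(4, -1) — d² to each: A:41, B:68, C:178, D:61, E:37 → nearest is E
(7, -4) — d² to each: A:113, B:122, C:256, D:145, E:97 → nearest is E
(1, 3) — d² to each: A:4, B:61, C:149, D:8, E:8 → nearest is A
Tally — A:1, B:1, C:1, E:2. E captures the most (2).

E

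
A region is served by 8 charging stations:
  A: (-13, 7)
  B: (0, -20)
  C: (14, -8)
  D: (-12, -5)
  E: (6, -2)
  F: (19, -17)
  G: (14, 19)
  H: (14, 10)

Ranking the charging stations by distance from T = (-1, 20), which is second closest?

Squared Euclidean distances:
|TA|² = 144 + 169 = 313
|TB|² = 1 + 1600 = 1601
|TC|² = 225 + 784 = 1009
|TD|² = 121 + 625 = 746
|TE|² = 49 + 484 = 533
|TF|² = 400 + 1369 = 1769
|TG|² = 225 + 1 = 226
|TH|² = 225 + 100 = 325
Sorted ascending: G, A, H, … — the second-nearest is A.

A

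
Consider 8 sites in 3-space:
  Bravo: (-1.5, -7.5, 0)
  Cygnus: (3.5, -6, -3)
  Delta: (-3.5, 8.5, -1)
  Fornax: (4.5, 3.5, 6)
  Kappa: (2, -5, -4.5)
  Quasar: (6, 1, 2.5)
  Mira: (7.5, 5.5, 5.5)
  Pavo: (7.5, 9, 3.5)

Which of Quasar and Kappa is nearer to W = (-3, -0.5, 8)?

Compare squared distances:
d²(W, Quasar) = (-3−6)² + (-0.5−1)² + (8−2.5)² = 81 + 2.25 + 30.25 = 113.5
d²(W, Kappa) = (-3−2)² + (-0.5−(-5))² + (8−(-4.5))² = 25 + 20.25 + 156.25 = 201.5
113.5 < 201.5, so Quasar is closer.

Quasar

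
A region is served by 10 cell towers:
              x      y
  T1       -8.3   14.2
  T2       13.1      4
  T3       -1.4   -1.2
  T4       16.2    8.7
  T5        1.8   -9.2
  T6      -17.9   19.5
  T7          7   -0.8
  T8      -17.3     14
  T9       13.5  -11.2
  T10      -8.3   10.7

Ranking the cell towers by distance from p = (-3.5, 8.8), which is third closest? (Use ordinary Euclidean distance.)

T3

Squared Euclidean distances:
|pT1|² = (-3.5−(-8.3))² + (8.8−14.2)² = 23.04 + 29.16 = 52.2
|pT2|² = (-3.5−13.1)² + (8.8−4)² = 275.56 + 23.04 = 298.6
|pT3|² = (-3.5−(-1.4))² + (8.8−(-1.2))² = 4.41 + 100 = 104.41
|pT4|² = (-3.5−16.2)² + (8.8−8.7)² = 388.09 + 0.01 = 388.1
|pT5|² = (-3.5−1.8)² + (8.8−(-9.2))² = 28.09 + 324 = 352.09
|pT6|² = (-3.5−(-17.9))² + (8.8−19.5)² = 207.36 + 114.49 = 321.85
|pT7|² = (-3.5−7)² + (8.8−(-0.8))² = 110.25 + 92.16 = 202.41
|pT8|² = (-3.5−(-17.3))² + (8.8−14)² = 190.44 + 27.04 = 217.48
|pT9|² = (-3.5−13.5)² + (8.8−(-11.2))² = 289 + 400 = 689
d²(p, T10) = (-3.5−(-8.3))² + (8.8−10.7)² = 23.04 + 3.61 = 26.65
Sorted ascending: T10, T1, T3, T7, … — the third-nearest is T3.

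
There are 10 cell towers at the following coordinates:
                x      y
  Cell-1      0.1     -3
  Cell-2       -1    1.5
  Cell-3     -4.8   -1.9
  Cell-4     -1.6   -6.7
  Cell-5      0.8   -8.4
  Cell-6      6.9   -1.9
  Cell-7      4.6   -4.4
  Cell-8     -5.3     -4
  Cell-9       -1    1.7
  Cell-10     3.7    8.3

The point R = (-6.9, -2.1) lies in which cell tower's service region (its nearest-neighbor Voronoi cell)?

Cell-3

Since √ is increasing, it suffices to compare squared distances:
d²(R, Cell-1) = 49 + 0.81 = 49.81
d²(R, Cell-2) = 34.81 + 12.96 = 47.77
d²(R, Cell-3) = 4.41 + 0.04 = 4.45
d²(R, Cell-4) = 28.09 + 21.16 = 49.25
d²(R, Cell-5) = 59.29 + 39.69 = 98.98
d²(R, Cell-6) = 190.44 + 0.04 = 190.48
d²(R, Cell-7) = 132.25 + 5.29 = 137.54
d²(R, Cell-8) = 2.56 + 3.61 = 6.17
d²(R, Cell-9) = 34.81 + 14.44 = 49.25
d²(R, Cell-10) = 112.36 + 108.16 = 220.52
Minimum is at Cell-3.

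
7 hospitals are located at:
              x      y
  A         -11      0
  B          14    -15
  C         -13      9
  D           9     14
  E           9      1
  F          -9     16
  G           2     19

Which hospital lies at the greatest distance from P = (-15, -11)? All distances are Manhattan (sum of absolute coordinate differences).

D

d(P,A) = |-15−(-11)| + |-11−0| = 4 + 11 = 15
d(P,B) = |-15−14| + |-11−(-15)| = 29 + 4 = 33
d(P,C) = |-15−(-13)| + |-11−9| = 2 + 20 = 22
d(P,D) = |-15−9| + |-11−14| = 24 + 25 = 49
d(P,E) = |-15−9| + |-11−1| = 24 + 12 = 36
d(P,F) = |-15−(-9)| + |-11−16| = 6 + 27 = 33
d(P,G) = |-15−2| + |-11−19| = 17 + 30 = 47
The largest is to D.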